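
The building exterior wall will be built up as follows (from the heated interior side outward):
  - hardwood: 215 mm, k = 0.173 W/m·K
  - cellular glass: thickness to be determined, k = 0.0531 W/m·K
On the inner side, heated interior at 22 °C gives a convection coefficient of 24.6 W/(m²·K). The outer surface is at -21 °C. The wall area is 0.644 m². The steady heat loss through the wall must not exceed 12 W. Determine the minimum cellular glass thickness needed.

L ≈ 54.4 mm

Using the resistance-network approach (series):
R_inner film = 1/(h_i·A) = 1/(24.6×0.644) = 0.06312 K/W
R_hardwood = L/(kA) = 0.215/(0.173×0.644) = 1.93 K/W
Sum of the known resistances R_other = 1.993 K/W
Required total resistance R_tot = ΔT/Q_allow = 43/12 = 3.583 K/W
R_cellular glass = R_tot − R_other = 1.59 K/W
L = R·k·A = 1.59×0.0531×0.644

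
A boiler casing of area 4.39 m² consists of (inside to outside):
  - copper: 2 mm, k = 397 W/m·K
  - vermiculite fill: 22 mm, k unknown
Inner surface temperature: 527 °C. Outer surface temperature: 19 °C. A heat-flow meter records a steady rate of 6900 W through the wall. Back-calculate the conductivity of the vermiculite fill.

Thermal resistances in series:
R_copper = L/(kA) = 0.002/(397×4.39) = 1.148×10^-6 K/W
Sum of known resistances R_other = 1.148×10^-6 K/W
Total R = ΔT/Q = 508/6900 = 0.07362 K/W
R_vermiculite fill = R_total − R_other = 0.07362 K/W
k = L/(R·A) = 0.022/(0.07362×4.39)

k ≈ 0.0681 W/(m·K)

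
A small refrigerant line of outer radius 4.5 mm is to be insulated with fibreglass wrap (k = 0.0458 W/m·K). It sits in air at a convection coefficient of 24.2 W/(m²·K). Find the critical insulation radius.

r_cr ≈ 1.89 mm

For a cylinder r_cr = k/h = 0.0458/24.2
r_cr = 1.89 mm; since the bare radius (4.5 mm) is above r_cr, any added insulation will reduce heat loss.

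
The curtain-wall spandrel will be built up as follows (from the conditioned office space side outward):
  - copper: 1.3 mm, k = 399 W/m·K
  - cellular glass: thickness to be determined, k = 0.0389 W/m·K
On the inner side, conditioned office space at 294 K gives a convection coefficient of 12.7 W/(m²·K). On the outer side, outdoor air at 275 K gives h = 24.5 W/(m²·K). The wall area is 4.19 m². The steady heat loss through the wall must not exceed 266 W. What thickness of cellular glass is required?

L ≈ 6.99 mm

Using the resistance-network approach (series):
R_inner film = 1/(h_i·A) = 1/(12.7×4.19) = 0.01879 K/W
R_copper = L/(kA) = 0.0013/(399×4.19) = 7.776×10^-7 K/W
R_outer film = 1/(h_o·A) = 1/(24.5×4.19) = 0.009741 K/W
Sum of the known resistances R_other = 0.02853 K/W
Required total resistance R_tot = ΔT/Q_allow = 19/266 = 0.07143 K/W
R_cellular glass = R_tot − R_other = 0.04289 K/W
L = R·k·A = 0.04289×0.0389×4.19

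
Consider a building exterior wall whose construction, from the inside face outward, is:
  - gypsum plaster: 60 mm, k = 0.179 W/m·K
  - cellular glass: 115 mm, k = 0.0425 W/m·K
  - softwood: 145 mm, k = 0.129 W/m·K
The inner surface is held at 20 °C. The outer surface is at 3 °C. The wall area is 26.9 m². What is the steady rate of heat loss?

Q ≈ 110 W

Model the wall as resistances in series:
R_gypsum plaster = L/(kA) = 0.06/(0.179×26.9) = 0.01246 K/W
R_cellular glass = L/(kA) = 0.115/(0.0425×26.9) = 0.1006 K/W
R_softwood = L/(kA) = 0.145/(0.129×26.9) = 0.04179 K/W
R_total = 0.1548 K/W
Q = ΔT / R_total = 17 / 0.1548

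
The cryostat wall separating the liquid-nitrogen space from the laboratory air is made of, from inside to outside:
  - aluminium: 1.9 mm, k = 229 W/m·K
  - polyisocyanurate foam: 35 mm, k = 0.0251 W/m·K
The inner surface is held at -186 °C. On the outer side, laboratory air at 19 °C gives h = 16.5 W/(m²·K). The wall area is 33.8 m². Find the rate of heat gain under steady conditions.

Q ≈ 4760 W

Model the wall as resistances in series:
R_aluminium = L/(kA) = 0.0019/(229×33.8) = 2.455×10^-7 K/W
R_polyisocyanurate foam = L/(kA) = 0.035/(0.0251×33.8) = 0.04126 K/W
R_outer film = 1/(h_o·A) = 1/(16.5×33.8) = 0.001793 K/W
R_total = 0.04305 K/W
Q = ΔT / R_total = 205 / 0.04305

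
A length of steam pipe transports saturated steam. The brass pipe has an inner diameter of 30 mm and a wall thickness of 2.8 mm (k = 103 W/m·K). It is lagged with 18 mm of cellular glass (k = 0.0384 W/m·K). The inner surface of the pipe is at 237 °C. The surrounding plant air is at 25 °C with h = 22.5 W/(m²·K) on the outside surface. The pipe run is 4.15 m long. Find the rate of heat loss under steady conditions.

Per-layer cylindrical resistances, series-summed:
R_brass pipe wall = ln(17.8/15)/(2π×103×4.15) = 6.372×10^-5 K/W
R_cellular glass = ln(35.8/17.8)/(2π×0.0384×4.15) = 0.6979 K/W
R_outer film = 1/(h_o·2πr_oL) = 1/(22.5×2π×0.0358×4.15) = 0.04761 K/W
R_total = 0.7455 K/W
Q = ΔT/R_total = 212/0.7455

Q ≈ 284 W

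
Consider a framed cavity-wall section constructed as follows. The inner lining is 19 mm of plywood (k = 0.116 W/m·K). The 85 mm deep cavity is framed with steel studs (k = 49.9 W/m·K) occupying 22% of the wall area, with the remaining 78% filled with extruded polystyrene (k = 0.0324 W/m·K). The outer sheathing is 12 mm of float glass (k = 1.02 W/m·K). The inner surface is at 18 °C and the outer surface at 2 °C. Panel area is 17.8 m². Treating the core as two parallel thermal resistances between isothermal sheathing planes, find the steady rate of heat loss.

Q ≈ 1550 W

Sheathing layers in series; stud and cavity paths in parallel between them.
R_inner = 0.019/(0.116×17.8) = 0.009202 K/W
R_stud  = 0.085/(49.9×0.22×17.8) = 4.35×10^-4 K/W
R_cav   = 0.085/(0.0324×0.78×17.8) = 0.189 K/W
1/R_core = 1/R_stud + 1/R_cav → R_core = 4.34×10^-4 K/W
R_outer = 0.012/(1.02×17.8) = 6.609×10^-4 K/W
R_total = 0.0103 K/W
Q = ΔT/R_total = 16/0.0103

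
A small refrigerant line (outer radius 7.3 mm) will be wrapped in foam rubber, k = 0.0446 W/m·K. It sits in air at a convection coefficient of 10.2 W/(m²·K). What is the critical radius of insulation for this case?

r_cr ≈ 4.37 mm

For a cylinder r_cr = k/h = 0.0446/10.2
r_cr = 4.37 mm; since the bare radius (7.3 mm) is above r_cr, any added insulation will reduce heat loss.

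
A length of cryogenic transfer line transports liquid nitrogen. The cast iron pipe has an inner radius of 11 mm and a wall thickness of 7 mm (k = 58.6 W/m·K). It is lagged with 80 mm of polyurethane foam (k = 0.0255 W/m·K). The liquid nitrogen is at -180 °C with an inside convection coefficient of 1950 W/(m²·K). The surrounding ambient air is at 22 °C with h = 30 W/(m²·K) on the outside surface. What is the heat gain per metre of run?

Cylindrical conduction, so R = ln(r₂/r₁)/(2πkL) per layer, in series:
R_inner film = 1/(h_i·2πr₁L) = 1/(1950×2π×0.011×1) = 0.00742 K/W
R_cast iron pipe wall = ln(18/11)/(2π×58.6×1) = 0.001338 K/W
R_polyurethane foam = ln(98/18)/(2π×0.0255×1) = 10.58 K/W
R_outer film = 1/(h_o·2πr_oL) = 1/(30×2π×0.098×1) = 0.05413 K/W
R_total = 10.64 K/W
Q = ΔT/R_total = 202/10.64

q′ ≈ 19 W/m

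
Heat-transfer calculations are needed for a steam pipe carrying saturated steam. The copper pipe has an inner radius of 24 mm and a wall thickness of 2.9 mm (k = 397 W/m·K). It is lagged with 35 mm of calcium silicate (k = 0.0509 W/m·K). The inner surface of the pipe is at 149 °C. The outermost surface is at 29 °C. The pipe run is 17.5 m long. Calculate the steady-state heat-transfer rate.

Treating each annulus and film as a series resistance:
R_copper pipe wall = ln(26.9/24)/(2π×397×17.5) = 2.613×10^-6 K/W
R_calcium silicate = ln(61.9/26.9)/(2π×0.0509×17.5) = 0.1489 K/W
R_total = 0.1489 K/W
Q = ΔT/R_total = 120/0.1489

Q ≈ 806 W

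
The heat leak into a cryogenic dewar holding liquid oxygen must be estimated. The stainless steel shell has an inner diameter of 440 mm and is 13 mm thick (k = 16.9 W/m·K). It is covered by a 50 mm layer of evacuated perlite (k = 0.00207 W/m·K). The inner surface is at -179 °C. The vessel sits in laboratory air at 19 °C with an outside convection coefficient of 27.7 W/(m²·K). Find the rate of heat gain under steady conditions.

Q ≈ 6.78 W

Radial (spherical) resistances in series:
R_stainless steel shell = (1/0.22 − 1/0.233)/(4π×16.9) = 0.001194 K/W
R_evacuated perlite = (1/0.233 − 1/0.283)/(4π×0.00207) = 29.15 K/W
R_outer film = 1/(h·4πr_o²) = 1/(27.7×4π×0.283²) = 0.03587 K/W
R_total = 29.19 K/W
Q = ΔT/R_total = 198/29.19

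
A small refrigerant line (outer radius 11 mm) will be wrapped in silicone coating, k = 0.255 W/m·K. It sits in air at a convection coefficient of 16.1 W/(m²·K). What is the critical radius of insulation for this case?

r_cr ≈ 15.8 mm

For a cylinder r_cr = k/h = 0.255/16.1
r_cr = 15.8 mm; since the bare radius (11 mm) is below r_cr, adding a thin layer of insulation will *increase* heat loss.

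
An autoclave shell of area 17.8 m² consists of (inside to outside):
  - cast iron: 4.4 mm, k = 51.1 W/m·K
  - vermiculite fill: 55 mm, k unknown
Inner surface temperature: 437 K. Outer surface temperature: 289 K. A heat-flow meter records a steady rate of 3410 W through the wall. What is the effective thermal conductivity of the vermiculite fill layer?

Series thermal resistances:
R_cast iron = L/(kA) = 0.0044/(51.1×17.8) = 4.837×10^-6 K/W
Sum of known resistances R_other = 4.837×10^-6 K/W
Total R = ΔT/Q = 148/3410 = 0.0434 K/W
R_vermiculite fill = R_total − R_other = 0.0434 K/W
k = L/(R·A) = 0.055/(0.0434×17.8)

k ≈ 0.0712 W/(m·K)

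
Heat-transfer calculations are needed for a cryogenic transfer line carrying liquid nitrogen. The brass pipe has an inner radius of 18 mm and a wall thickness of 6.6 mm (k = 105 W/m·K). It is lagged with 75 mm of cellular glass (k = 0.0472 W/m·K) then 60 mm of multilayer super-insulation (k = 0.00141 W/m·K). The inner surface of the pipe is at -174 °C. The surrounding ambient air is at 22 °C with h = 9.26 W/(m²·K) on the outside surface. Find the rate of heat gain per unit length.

Treating each annulus and film as a series resistance:
R_brass pipe wall = ln(24.6/18)/(2π×105×1) = 4.735×10^-4 K/W
R_cellular glass = ln(99.6/24.6)/(2π×0.0472×1) = 4.715 K/W
R_multilayer super-insulation = ln(159.6/99.6)/(2π×0.00141×1) = 53.22 K/W
R_outer film = 1/(h_o·2πr_oL) = 1/(9.26×2π×0.1596×1) = 0.1077 K/W
R_total = 58.05 K/W
Q = ΔT/R_total = 196/58.05

q′ ≈ 3.38 W/m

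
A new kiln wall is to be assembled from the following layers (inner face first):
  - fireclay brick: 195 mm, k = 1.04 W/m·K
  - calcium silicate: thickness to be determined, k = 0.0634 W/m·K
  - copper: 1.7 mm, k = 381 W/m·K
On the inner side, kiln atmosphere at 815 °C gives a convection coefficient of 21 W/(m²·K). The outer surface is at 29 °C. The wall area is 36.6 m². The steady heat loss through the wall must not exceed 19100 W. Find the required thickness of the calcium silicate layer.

Model the wall as resistances in series:
R_inner film = 1/(h_i·A) = 1/(21×36.6) = 0.001301 K/W
R_fireclay brick = L/(kA) = 0.195/(1.04×36.6) = 0.005123 K/W
R_copper = L/(kA) = 0.0017/(381×36.6) = 1.219×10^-7 K/W
Sum of the known resistances R_other = 0.006424 K/W
Required total resistance R_tot = ΔT/Q_allow = 786/19100 = 0.04115 K/W
R_calcium silicate = R_tot − R_other = 0.03473 K/W
L = R·k·A = 0.03473×0.0634×36.6

L ≈ 80.6 mm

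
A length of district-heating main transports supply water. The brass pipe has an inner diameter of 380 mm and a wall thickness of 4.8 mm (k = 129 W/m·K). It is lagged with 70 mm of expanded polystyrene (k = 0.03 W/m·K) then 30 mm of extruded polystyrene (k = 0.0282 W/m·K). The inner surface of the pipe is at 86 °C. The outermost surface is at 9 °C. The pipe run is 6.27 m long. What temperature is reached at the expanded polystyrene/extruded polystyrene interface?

For a radial system each layer contributes R = ln(r_out/r_in)/(2πkL); films add R = 1/(hA).
R_brass pipe wall = ln(194.8/190)/(2π×129×6.27) = 4.909×10^-6 K/W
R_expanded polystyrene = ln(264.8/194.8)/(2π×0.03×6.27) = 0.2598 K/W
R_extruded polystyrene = ln(294.8/264.8)/(2π×0.0282×6.27) = 0.0966 K/W
R_total = 0.3564 K/W
Q = ΔT/R_total = 77/0.3564
Q = 216 W
T_interface = T_inner − Q·ΣR(inner→interface) = 86 − 216×0.2598

T ≈ 29.9 °C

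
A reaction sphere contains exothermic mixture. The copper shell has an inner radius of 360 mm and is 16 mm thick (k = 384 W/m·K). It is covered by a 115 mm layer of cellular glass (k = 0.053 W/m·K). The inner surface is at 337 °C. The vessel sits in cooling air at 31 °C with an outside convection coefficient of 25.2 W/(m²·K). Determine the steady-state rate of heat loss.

Q ≈ 323 W

For a spherical shell R = (1/r₁ − 1/r₂)/(4πk); film R = 1/(h·4πr²). In series:
R_copper shell = (1/0.36 − 1/0.376)/(4π×384) = 2.45×10^-5 K/W
R_cellular glass = (1/0.376 − 1/0.491)/(4π×0.053) = 0.9353 K/W
R_outer film = 1/(h·4πr_o²) = 1/(25.2×4π×0.491²) = 0.0131 K/W
R_total = 0.9484 K/W
Q = ΔT/R_total = 306/0.9484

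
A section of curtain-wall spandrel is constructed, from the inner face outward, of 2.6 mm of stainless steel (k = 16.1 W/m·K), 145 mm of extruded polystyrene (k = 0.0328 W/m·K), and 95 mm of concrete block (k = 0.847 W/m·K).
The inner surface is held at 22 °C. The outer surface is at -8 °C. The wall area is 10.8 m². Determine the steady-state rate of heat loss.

Q ≈ 71.5 W

Model the wall as resistances in series:
R_stainless steel = L/(kA) = 0.0026/(16.1×10.8) = 1.495×10^-5 K/W
R_extruded polystyrene = L/(kA) = 0.145/(0.0328×10.8) = 0.4093 K/W
R_concrete block = L/(kA) = 0.095/(0.847×10.8) = 0.01039 K/W
R_total = 0.4197 K/W
Q = ΔT / R_total = 30 / 0.4197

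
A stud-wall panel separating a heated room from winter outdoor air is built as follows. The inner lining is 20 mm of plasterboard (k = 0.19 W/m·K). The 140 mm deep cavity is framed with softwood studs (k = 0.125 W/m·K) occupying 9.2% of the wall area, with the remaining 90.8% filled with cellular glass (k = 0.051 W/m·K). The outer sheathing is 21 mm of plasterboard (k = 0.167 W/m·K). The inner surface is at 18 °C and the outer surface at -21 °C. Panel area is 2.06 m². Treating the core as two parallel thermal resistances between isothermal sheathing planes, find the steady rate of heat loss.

Sheathing layers in series; stud and cavity paths in parallel between them.
R_inner = 0.02/(0.19×2.06) = 0.0511 K/W
R_stud  = 0.14/(0.125×0.092×2.06) = 5.91 K/W
R_cav   = 0.14/(0.051×0.908×2.06) = 1.468 K/W
1/R_core = 1/R_stud + 1/R_cav → R_core = 1.176 K/W
R_outer = 0.021/(0.167×2.06) = 0.06104 K/W
R_total = 1.288 K/W
Q = ΔT/R_total = 39/1.288

Q ≈ 30.3 W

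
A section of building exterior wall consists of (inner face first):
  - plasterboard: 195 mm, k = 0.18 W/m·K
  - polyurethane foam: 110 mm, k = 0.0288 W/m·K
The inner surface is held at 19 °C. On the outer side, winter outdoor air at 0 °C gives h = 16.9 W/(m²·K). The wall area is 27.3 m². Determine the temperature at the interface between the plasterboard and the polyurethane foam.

Treating each layer as a thermal resistance in series:
R_plasterboard = L/(kA) = 0.195/(0.18×27.3) = 0.03968 K/W
R_polyurethane foam = L/(kA) = 0.11/(0.0288×27.3) = 0.1399 K/W
R_outer film = 1/(h_o·A) = 1/(16.9×27.3) = 0.002167 K/W
R_total = 0.1818 K/W;  Q = ΔT/R_total = 19/0.1818 = 104.5 W
T_interface = T_inner − Q·ΣR(inner→interface) = 19 − 105×0.03968

T ≈ 14.9 °C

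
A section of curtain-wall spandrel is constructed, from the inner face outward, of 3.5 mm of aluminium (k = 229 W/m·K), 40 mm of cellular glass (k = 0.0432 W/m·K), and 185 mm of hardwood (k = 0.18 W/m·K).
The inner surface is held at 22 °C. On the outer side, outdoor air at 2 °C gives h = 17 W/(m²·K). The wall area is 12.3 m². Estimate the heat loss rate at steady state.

Model the wall as resistances in series:
R_aluminium = L/(kA) = 0.0035/(229×12.3) = 1.243×10^-6 K/W
R_cellular glass = L/(kA) = 0.04/(0.0432×12.3) = 0.07528 K/W
R_hardwood = L/(kA) = 0.185/(0.18×12.3) = 0.08356 K/W
R_outer film = 1/(h_o·A) = 1/(17×12.3) = 0.004782 K/W
R_total = 0.1636 K/W
Q = ΔT / R_total = 20 / 0.1636

Q ≈ 122 W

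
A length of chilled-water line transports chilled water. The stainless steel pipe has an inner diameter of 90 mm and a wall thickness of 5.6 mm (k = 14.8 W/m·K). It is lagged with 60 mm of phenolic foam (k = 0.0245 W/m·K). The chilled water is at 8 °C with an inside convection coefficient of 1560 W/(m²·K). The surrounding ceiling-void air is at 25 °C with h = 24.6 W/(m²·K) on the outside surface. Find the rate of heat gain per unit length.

Radial resistances (cylindrical: R_cond = ln(r_o/r_i)/(2πkL), R_conv = 1/(h·2πrL)):
R_inner film = 1/(h_i·2πr₁L) = 1/(1560×2π×0.045×1) = 0.002267 K/W
R_stainless steel pipe wall = ln(50.6/45)/(2π×14.8×1) = 0.001261 K/W
R_phenolic foam = ln(110.6/50.6)/(2π×0.0245×1) = 5.08 K/W
R_outer film = 1/(h_o·2πr_oL) = 1/(24.6×2π×0.1106×1) = 0.0585 K/W
R_total = 5.142 K/W
Q = ΔT/R_total = 17/5.142

q′ ≈ 3.31 W/m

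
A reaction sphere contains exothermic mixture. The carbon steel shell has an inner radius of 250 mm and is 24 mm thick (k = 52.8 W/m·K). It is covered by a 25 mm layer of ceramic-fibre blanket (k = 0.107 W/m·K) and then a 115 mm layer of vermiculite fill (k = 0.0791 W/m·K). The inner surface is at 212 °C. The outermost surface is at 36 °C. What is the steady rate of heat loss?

Q ≈ 151 W

For a spherical shell R = (1/r₁ − 1/r₂)/(4πk); film R = 1/(h·4πr²). In series:
R_carbon steel shell = (1/0.25 − 1/0.274)/(4π×52.8) = 5.281×10^-4 K/W
R_ceramic-fibre blanket = (1/0.274 − 1/0.299)/(4π×0.107) = 0.2269 K/W
R_vermiculite fill = (1/0.299 − 1/0.414)/(4π×0.0791) = 0.9346 K/W
R_total = 1.162 K/W
Q = ΔT/R_total = 176/1.162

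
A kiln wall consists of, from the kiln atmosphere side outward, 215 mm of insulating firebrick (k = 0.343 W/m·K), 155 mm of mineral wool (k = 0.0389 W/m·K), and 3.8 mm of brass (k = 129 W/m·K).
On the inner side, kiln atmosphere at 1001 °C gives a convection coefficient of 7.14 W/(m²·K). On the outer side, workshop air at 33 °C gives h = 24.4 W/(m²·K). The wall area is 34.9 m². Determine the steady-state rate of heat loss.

Q ≈ 7050 W

Using the resistance-network approach (series):
R_inner film = 1/(h_i·A) = 1/(7.14×34.9) = 0.004013 K/W
R_insulating firebrick = L/(kA) = 0.215/(0.343×34.9) = 0.01796 K/W
R_mineral wool = L/(kA) = 0.155/(0.0389×34.9) = 0.1142 K/W
R_brass = L/(kA) = 0.0038/(129×34.9) = 8.441×10^-7 K/W
R_outer film = 1/(h_o·A) = 1/(24.4×34.9) = 0.001174 K/W
R_total = 0.1373 K/W
Q = ΔT / R_total = 968 / 0.1373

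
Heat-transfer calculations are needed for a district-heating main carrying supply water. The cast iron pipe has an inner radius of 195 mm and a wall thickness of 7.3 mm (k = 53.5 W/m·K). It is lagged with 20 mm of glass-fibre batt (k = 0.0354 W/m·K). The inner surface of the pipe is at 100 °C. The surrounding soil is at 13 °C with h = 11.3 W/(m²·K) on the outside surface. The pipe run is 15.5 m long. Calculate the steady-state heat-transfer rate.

Treating each annulus and film as a series resistance:
R_cast iron pipe wall = ln(202.3/195)/(2π×53.5×15.5) = 7.054×10^-6 K/W
R_glass-fibre batt = ln(222.3/202.3)/(2π×0.0354×15.5) = 0.02735 K/W
R_outer film = 1/(h_o·2πr_oL) = 1/(11.3×2π×0.2223×15.5) = 0.004088 K/W
R_total = 0.03144 K/W
Q = ΔT/R_total = 87/0.03144

Q ≈ 2770 W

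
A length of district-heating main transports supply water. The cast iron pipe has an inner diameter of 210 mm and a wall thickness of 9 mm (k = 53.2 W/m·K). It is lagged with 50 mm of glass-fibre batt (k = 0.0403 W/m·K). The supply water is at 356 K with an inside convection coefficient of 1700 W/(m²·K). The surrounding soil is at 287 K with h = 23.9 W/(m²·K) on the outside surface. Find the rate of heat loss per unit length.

For a radial system each layer contributes R = ln(r_out/r_in)/(2πkL); films add R = 1/(hA).
R_inner film = 1/(h_i·2πr₁L) = 1/(1700×2π×0.105×1) = 8.916×10^-4 K/W
R_cast iron pipe wall = ln(114/105)/(2π×53.2×1) = 2.46×10^-4 K/W
R_glass-fibre batt = ln(164/114)/(2π×0.0403×1) = 1.436 K/W
R_outer film = 1/(h_o·2πr_oL) = 1/(23.9×2π×0.164×1) = 0.0406 K/W
R_total = 1.478 K/W
Q = ΔT/R_total = 69/1.478

q′ ≈ 46.7 W/m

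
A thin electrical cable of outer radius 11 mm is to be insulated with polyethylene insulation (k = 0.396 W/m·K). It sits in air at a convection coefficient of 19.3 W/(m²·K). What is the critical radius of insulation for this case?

For a cylinder r_cr = k/h = 0.396/19.3
r_cr = 20.5 mm; since the bare radius (11 mm) is below r_cr, adding a thin layer of insulation will *increase* heat loss.

r_cr ≈ 20.5 mm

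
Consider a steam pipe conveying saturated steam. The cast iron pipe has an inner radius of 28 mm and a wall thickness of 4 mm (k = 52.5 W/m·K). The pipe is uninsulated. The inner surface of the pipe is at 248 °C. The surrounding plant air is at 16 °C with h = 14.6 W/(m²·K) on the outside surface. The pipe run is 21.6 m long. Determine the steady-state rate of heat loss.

Q ≈ 14700 W

Radial resistances (cylindrical: R_cond = ln(r_o/r_i)/(2πkL), R_conv = 1/(h·2πrL)):
R_cast iron pipe wall = ln(32/28)/(2π×52.5×21.6) = 1.874×10^-5 K/W
R_outer film = 1/(h_o·2πr_oL) = 1/(14.6×2π×0.032×21.6) = 0.01577 K/W
R_total = 0.01579 K/W
Q = ΔT/R_total = 232/0.01579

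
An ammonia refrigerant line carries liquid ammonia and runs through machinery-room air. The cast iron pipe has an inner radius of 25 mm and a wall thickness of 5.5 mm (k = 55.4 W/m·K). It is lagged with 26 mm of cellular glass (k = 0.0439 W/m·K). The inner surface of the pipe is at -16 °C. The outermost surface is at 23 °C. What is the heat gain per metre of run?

q′ ≈ 17.4 W/m

For a radial system each layer contributes R = ln(r_out/r_in)/(2πkL); films add R = 1/(hA).
R_cast iron pipe wall = ln(30.5/25)/(2π×55.4×1) = 5.713×10^-4 K/W
R_cellular glass = ln(56.5/30.5)/(2π×0.0439×1) = 2.235 K/W
R_total = 2.236 K/W
Q = ΔT/R_total = 39/2.236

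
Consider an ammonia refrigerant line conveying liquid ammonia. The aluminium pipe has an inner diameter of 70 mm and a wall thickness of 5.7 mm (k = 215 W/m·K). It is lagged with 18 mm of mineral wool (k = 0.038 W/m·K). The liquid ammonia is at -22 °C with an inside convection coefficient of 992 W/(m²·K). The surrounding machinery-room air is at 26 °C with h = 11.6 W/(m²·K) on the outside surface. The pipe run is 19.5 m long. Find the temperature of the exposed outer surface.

Treating each annulus and film as a series resistance:
R_inner film = 1/(h_i·2πr₁L) = 1/(992×2π×0.035×19.5) = 2.351×10^-4 K/W
R_aluminium pipe wall = ln(40.7/35)/(2π×215×19.5) = 5.728×10^-6 K/W
R_mineral wool = ln(58.7/40.7)/(2π×0.038×19.5) = 0.07866 K/W
R_outer film = 1/(h_o·2πr_oL) = 1/(11.6×2π×0.0587×19.5) = 0.01199 K/W
R_total = 0.09088 K/W
Q = ΔT/R_total = 48/0.09088
Q = 528 W
T_interface = T_inner + Q·ΣR(inner→interface) = -22 + 528×0.0789

T ≈ 19.7 °C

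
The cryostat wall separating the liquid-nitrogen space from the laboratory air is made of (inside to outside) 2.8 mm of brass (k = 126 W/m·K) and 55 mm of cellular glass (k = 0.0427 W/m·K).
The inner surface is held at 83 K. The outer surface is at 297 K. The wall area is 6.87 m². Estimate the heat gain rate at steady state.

Q ≈ 1140 W

Using the resistance-network approach (series):
R_brass = L/(kA) = 0.0028/(126×6.87) = 3.235×10^-6 K/W
R_cellular glass = L/(kA) = 0.055/(0.0427×6.87) = 0.1875 K/W
R_total = 0.1875 K/W
Q = ΔT / R_total = 214 / 0.1875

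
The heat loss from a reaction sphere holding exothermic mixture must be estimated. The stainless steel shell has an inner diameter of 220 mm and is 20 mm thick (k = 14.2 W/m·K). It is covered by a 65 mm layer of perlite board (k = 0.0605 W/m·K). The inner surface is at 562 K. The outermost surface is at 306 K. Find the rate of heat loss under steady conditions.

Q ≈ 75.7 W

Radial (spherical) resistances in series:
R_stainless steel shell = (1/0.11 − 1/0.13)/(4π×14.2) = 0.007838 K/W
R_perlite board = (1/0.13 − 1/0.195)/(4π×0.0605) = 3.373 K/W
R_total = 3.38 K/W
Q = ΔT/R_total = 256/3.38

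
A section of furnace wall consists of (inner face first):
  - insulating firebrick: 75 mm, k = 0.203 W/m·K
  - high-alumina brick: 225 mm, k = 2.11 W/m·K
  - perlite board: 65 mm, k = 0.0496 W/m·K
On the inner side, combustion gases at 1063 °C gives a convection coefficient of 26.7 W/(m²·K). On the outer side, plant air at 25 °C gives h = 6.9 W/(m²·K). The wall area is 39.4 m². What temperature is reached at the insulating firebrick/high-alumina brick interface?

T ≈ 848 °C

Series thermal resistances:
R_inner film = 1/(h_i·A) = 1/(26.7×39.4) = 9.506×10^-4 K/W
R_insulating firebrick = L/(kA) = 0.075/(0.203×39.4) = 0.009377 K/W
R_high-alumina brick = L/(kA) = 0.225/(2.11×39.4) = 0.002706 K/W
R_perlite board = L/(kA) = 0.065/(0.0496×39.4) = 0.03326 K/W
R_outer film = 1/(h_o·A) = 1/(6.9×39.4) = 0.003678 K/W
R_total = 0.04997 K/W;  Q = ΔT/R_total = 1038/0.04997 = 20770 W
T_interface = T_inner − Q·ΣR(inner→interface) = 1063 − 20800×0.01033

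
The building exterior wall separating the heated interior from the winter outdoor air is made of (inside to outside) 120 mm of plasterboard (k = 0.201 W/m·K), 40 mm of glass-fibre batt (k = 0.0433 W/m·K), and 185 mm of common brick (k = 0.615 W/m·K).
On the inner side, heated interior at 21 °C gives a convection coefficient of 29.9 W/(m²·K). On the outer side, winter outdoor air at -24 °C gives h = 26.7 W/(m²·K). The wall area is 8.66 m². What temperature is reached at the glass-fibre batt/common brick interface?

Thermal resistances in series:
R_inner film = 1/(h_i·A) = 1/(29.9×8.66) = 0.003862 K/W
R_plasterboard = L/(kA) = 0.12/(0.201×8.66) = 0.06894 K/W
R_glass-fibre batt = L/(kA) = 0.04/(0.0433×8.66) = 0.1067 K/W
R_common brick = L/(kA) = 0.185/(0.615×8.66) = 0.03474 K/W
R_outer film = 1/(h_o·A) = 1/(26.7×8.66) = 0.004325 K/W
R_total = 0.2185 K/W;  Q = ΔT/R_total = 45/0.2185 = 205.9 W
T_interface = T_inner − Q·ΣR(inner→interface) = 21 − 206×0.1795

T ≈ -16 °C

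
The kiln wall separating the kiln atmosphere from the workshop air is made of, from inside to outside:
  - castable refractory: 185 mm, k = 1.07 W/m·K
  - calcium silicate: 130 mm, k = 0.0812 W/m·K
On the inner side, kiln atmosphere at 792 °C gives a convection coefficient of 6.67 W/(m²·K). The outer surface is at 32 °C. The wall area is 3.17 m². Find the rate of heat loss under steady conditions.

Series thermal resistances:
R_inner film = 1/(h_i·A) = 1/(6.67×3.17) = 0.04729 K/W
R_castable refractory = L/(kA) = 0.185/(1.07×3.17) = 0.05454 K/W
R_calcium silicate = L/(kA) = 0.13/(0.0812×3.17) = 0.505 K/W
R_total = 0.6069 K/W
Q = ΔT / R_total = 760 / 0.6069

Q ≈ 1250 W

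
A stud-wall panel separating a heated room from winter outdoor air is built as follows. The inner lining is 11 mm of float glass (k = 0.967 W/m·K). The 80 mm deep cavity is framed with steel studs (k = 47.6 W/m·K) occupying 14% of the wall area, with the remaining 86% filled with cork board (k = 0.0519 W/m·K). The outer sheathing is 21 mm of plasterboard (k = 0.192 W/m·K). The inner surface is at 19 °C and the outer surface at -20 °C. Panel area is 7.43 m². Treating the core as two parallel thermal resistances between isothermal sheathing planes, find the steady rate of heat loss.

Q ≈ 2180 W

Sheathing layers in series; stud and cavity paths in parallel between them.
R_inner = 0.011/(0.967×7.43) = 0.001531 K/W
R_stud  = 0.08/(47.6×0.14×7.43) = 0.001616 K/W
R_cav   = 0.08/(0.0519×0.86×7.43) = 0.2412 K/W
1/R_core = 1/R_stud + 1/R_cav → R_core = 0.001605 K/W
R_outer = 0.021/(0.192×7.43) = 0.01472 K/W
R_total = 0.01786 K/W
Q = ΔT/R_total = 39/0.01786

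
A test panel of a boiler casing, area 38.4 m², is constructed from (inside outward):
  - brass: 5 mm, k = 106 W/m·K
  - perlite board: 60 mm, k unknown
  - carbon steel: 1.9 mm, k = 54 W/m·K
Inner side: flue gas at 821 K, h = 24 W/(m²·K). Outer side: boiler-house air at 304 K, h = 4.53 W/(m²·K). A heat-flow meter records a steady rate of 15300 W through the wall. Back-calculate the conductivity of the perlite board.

k ≈ 0.058 W/(m·K)

Series thermal resistances:
R_inner film = 1/(h_i·A) = 1/(24×38.4) = 0.001085 K/W
R_brass = L/(kA) = 0.005/(106×38.4) = 1.228×10^-6 K/W
R_carbon steel = L/(kA) = 0.0019/(54×38.4) = 9.163×10^-7 K/W
R_outer film = 1/(h_o·A) = 1/(4.53×38.4) = 0.005749 K/W
Sum of known resistances R_other = 0.006836 K/W
Total R = ΔT/Q = 517/15300 = 0.03379 K/W
R_perlite board = R_total − R_other = 0.02695 K/W
k = L/(R·A) = 0.06/(0.02695×38.4)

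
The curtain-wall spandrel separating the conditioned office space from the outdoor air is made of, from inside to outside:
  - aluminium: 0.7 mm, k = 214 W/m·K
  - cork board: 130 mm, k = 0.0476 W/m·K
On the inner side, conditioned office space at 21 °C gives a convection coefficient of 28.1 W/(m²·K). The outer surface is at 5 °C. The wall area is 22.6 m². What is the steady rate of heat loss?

Q ≈ 131 W

Treating each layer as a thermal resistance in series:
R_inner film = 1/(h_i·A) = 1/(28.1×22.6) = 0.001575 K/W
R_aluminium = L/(kA) = 0.0007/(214×22.6) = 1.447×10^-7 K/W
R_cork board = L/(kA) = 0.13/(0.0476×22.6) = 0.1208 K/W
R_total = 0.1224 K/W
Q = ΔT / R_total = 16 / 0.1224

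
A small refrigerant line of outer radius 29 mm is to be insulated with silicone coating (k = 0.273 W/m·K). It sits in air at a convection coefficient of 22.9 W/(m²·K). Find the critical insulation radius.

r_cr ≈ 11.9 mm

For a cylinder r_cr = k/h = 0.273/22.9
r_cr = 11.9 mm; since the bare radius (29 mm) is above r_cr, any added insulation will reduce heat loss.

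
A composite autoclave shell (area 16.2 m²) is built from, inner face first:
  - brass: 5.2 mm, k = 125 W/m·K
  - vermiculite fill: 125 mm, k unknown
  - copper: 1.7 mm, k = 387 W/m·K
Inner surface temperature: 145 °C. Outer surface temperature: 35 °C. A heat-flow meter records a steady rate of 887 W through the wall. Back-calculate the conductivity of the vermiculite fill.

k ≈ 0.0622 W/(m·K)

Model the wall as resistances in series:
R_brass = L/(kA) = 0.0052/(125×16.2) = 2.568×10^-6 K/W
R_copper = L/(kA) = 0.0017/(387×16.2) = 2.712×10^-7 K/W
Sum of known resistances R_other = 2.839×10^-6 K/W
Total R = ΔT/Q = 110/887 = 0.124 K/W
R_vermiculite fill = R_total − R_other = 0.124 K/W
k = L/(R·A) = 0.125/(0.124×16.2)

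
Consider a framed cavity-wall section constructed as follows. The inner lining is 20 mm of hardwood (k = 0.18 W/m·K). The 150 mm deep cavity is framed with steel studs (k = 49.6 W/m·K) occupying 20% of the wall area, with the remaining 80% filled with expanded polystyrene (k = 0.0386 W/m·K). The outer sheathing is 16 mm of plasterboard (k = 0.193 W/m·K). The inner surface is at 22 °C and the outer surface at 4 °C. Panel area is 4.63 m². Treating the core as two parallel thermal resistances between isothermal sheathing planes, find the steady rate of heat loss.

Q ≈ 399 W

Sheathing layers in series; stud and cavity paths in parallel between them.
R_inner = 0.02/(0.18×4.63) = 0.024 K/W
R_stud  = 0.15/(49.6×0.2×4.63) = 0.003266 K/W
R_cav   = 0.15/(0.0386×0.8×4.63) = 1.049 K/W
1/R_core = 1/R_stud + 1/R_cav → R_core = 0.003256 K/W
R_outer = 0.016/(0.193×4.63) = 0.01791 K/W
R_total = 0.04516 K/W
Q = ΔT/R_total = 18/0.04516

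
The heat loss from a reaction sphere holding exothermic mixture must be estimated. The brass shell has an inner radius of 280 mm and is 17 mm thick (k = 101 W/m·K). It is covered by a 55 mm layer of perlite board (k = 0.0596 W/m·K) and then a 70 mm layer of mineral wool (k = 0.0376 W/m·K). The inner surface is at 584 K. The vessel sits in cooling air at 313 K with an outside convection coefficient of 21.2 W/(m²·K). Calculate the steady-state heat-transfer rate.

Spherical conduction: R = (1/r_in − 1/r_out)/(4πk) per layer; series-sum.
R_brass shell = (1/0.28 − 1/0.297)/(4π×101) = 1.611×10^-4 K/W
R_perlite board = (1/0.297 − 1/0.352)/(4π×0.0596) = 0.7024 K/W
R_mineral wool = (1/0.352 − 1/0.422)/(4π×0.0376) = 0.9973 K/W
R_outer film = 1/(h·4πr_o²) = 1/(21.2×4π×0.422²) = 0.02108 K/W
R_total = 1.721 K/W
Q = ΔT/R_total = 271/1.721

Q ≈ 157 W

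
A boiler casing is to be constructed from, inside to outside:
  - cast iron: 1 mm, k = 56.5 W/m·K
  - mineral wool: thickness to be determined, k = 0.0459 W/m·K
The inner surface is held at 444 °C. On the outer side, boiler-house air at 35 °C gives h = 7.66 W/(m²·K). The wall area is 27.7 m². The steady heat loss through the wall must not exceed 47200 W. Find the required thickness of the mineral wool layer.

L ≈ 5.02 mm

Series thermal resistances:
R_cast iron = L/(kA) = 0.001/(56.5×27.7) = 6.39×10^-7 K/W
R_outer film = 1/(h_o·A) = 1/(7.66×27.7) = 0.004713 K/W
Sum of the known resistances R_other = 0.004714 K/W
Required total resistance R_tot = ΔT/Q_allow = 409/47200 = 0.008665 K/W
R_mineral wool = R_tot − R_other = 0.003952 K/W
L = R·k·A = 0.003952×0.0459×27.7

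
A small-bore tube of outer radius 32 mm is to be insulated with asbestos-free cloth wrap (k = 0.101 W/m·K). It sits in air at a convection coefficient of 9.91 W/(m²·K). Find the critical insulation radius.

r_cr ≈ 10.2 mm

For a cylinder r_cr = k/h = 0.101/9.91
r_cr = 10.2 mm; since the bare radius (32 mm) is above r_cr, any added insulation will reduce heat loss.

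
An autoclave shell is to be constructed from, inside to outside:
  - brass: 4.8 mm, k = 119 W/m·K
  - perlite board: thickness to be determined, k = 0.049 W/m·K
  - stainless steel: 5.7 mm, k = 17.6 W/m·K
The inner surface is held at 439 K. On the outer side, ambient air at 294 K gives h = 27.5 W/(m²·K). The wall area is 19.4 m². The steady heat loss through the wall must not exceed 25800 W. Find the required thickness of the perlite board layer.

L ≈ 3.54 mm

Treating each layer as a thermal resistance in series:
R_brass = L/(kA) = 0.0048/(119×19.4) = 2.079×10^-6 K/W
R_stainless steel = L/(kA) = 0.0057/(17.6×19.4) = 1.669×10^-5 K/W
R_outer film = 1/(h_o·A) = 1/(27.5×19.4) = 0.001874 K/W
Sum of the known resistances R_other = 0.001893 K/W
Required total resistance R_tot = ΔT/Q_allow = 145/25800 = 0.00562 K/W
R_perlite board = R_tot − R_other = 0.003727 K/W
L = R·k·A = 0.003727×0.049×19.4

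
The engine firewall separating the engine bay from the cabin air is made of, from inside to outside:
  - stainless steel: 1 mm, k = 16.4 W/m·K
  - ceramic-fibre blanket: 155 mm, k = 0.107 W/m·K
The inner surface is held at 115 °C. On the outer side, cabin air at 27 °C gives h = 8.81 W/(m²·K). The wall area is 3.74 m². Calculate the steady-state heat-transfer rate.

Treating each layer as a thermal resistance in series:
R_stainless steel = L/(kA) = 0.001/(16.4×3.74) = 1.63×10^-5 K/W
R_ceramic-fibre blanket = L/(kA) = 0.155/(0.107×3.74) = 0.3873 K/W
R_outer film = 1/(h_o·A) = 1/(8.81×3.74) = 0.03035 K/W
R_total = 0.4177 K/W
Q = ΔT / R_total = 88 / 0.4177

Q ≈ 211 W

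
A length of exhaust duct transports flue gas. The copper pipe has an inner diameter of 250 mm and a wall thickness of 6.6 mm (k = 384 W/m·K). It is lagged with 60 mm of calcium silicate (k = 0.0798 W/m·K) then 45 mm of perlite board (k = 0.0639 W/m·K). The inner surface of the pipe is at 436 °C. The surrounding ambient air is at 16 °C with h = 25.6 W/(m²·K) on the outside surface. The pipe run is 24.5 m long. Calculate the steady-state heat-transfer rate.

Q ≈ 7910 W

Per-layer cylindrical resistances, series-summed:
R_copper pipe wall = ln(131.6/125)/(2π×384×24.5) = 8.704×10^-7 K/W
R_calcium silicate = ln(191.6/131.6)/(2π×0.0798×24.5) = 0.03058 K/W
R_perlite board = ln(236.6/191.6)/(2π×0.0639×24.5) = 0.02145 K/W
R_outer film = 1/(h_o·2πr_oL) = 1/(25.6×2π×0.2366×24.5) = 0.001073 K/W
R_total = 0.0531 K/W
Q = ΔT/R_total = 420/0.0531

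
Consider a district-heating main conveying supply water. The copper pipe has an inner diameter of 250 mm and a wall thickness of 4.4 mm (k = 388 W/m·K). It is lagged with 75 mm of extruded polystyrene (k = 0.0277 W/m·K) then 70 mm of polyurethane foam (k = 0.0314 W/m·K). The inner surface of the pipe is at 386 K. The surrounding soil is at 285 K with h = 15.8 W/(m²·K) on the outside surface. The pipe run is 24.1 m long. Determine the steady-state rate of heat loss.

Q ≈ 586 W

Per-layer cylindrical resistances, series-summed:
R_copper pipe wall = ln(129.4/125)/(2π×388×24.1) = 5.888×10^-7 K/W
R_extruded polystyrene = ln(204.4/129.4)/(2π×0.0277×24.1) = 0.109 K/W
R_polyurethane foam = ln(274.4/204.4)/(2π×0.0314×24.1) = 0.06194 K/W
R_outer film = 1/(h_o·2πr_oL) = 1/(15.8×2π×0.2744×24.1) = 0.001523 K/W
R_total = 0.1725 K/W
Q = ΔT/R_total = 101/0.1725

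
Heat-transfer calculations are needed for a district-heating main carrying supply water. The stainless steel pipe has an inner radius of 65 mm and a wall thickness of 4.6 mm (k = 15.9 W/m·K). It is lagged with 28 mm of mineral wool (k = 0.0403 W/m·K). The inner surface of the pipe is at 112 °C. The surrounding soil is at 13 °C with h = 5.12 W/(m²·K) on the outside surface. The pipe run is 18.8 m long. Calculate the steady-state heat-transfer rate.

Q ≈ 1120 W

Per-layer cylindrical resistances, series-summed:
R_stainless steel pipe wall = ln(69.6/65)/(2π×15.9×18.8) = 3.641×10^-5 K/W
R_mineral wool = ln(97.6/69.6)/(2π×0.0403×18.8) = 0.07103 K/W
R_outer film = 1/(h_o·2πr_oL) = 1/(5.12×2π×0.0976×18.8) = 0.01694 K/W
R_total = 0.088 K/W
Q = ΔT/R_total = 99/0.088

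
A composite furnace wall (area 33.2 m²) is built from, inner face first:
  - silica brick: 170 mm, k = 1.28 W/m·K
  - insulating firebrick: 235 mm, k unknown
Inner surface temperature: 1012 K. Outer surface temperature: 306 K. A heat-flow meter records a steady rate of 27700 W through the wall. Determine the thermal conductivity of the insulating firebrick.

k ≈ 0.329 W/(m·K)

Thermal resistances in series:
R_silica brick = L/(kA) = 0.17/(1.28×33.2) = 0.004 K/W
Sum of known resistances R_other = 0.004 K/W
Total R = ΔT/Q = 706/27700 = 0.02549 K/W
R_insulating firebrick = R_total − R_other = 0.02149 K/W
k = L/(R·A) = 0.235/(0.02149×33.2)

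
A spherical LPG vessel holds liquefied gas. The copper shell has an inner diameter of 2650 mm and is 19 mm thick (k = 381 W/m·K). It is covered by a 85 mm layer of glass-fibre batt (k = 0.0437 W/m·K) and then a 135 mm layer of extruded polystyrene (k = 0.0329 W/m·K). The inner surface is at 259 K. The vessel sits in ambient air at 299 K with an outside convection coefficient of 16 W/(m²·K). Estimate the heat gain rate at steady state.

Q ≈ 175 W

Spherical conduction: R = (1/r_in − 1/r_out)/(4πk) per layer; series-sum.
R_copper shell = (1/1.325 − 1/1.344)/(4π×381) = 2.228×10^-6 K/W
R_glass-fibre batt = (1/1.344 − 1/1.429)/(4π×0.0437) = 0.08059 K/W
R_extruded polystyrene = (1/1.429 − 1/1.564)/(4π×0.0329) = 0.1461 K/W
R_outer film = 1/(h·4πr_o²) = 1/(16×4π×1.564²) = 0.002033 K/W
R_total = 0.2287 K/W
Q = ΔT/R_total = 40/0.2287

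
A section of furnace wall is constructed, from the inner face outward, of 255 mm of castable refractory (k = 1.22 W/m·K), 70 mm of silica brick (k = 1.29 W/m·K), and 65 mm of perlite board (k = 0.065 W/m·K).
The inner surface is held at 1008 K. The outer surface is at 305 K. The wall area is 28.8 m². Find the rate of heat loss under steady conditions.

Treating each layer as a thermal resistance in series:
R_castable refractory = L/(kA) = 0.255/(1.22×28.8) = 0.007258 K/W
R_silica brick = L/(kA) = 0.07/(1.29×28.8) = 0.001884 K/W
R_perlite board = L/(kA) = 0.065/(0.065×28.8) = 0.03472 K/W
R_total = 0.04386 K/W
Q = ΔT / R_total = 703 / 0.04386

Q ≈ 16000 W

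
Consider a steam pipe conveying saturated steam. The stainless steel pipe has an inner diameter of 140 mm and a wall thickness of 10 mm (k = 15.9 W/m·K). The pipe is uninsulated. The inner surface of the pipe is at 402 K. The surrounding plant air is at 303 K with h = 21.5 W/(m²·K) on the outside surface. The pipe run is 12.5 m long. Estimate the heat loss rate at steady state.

Treating each annulus and film as a series resistance:
R_stainless steel pipe wall = ln(80/70)/(2π×15.9×12.5) = 1.069×10^-4 K/W
R_outer film = 1/(h_o·2πr_oL) = 1/(21.5×2π×0.08×12.5) = 0.007403 K/W
R_total = 0.007509 K/W
Q = ΔT/R_total = 99/0.007509

Q ≈ 13200 W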